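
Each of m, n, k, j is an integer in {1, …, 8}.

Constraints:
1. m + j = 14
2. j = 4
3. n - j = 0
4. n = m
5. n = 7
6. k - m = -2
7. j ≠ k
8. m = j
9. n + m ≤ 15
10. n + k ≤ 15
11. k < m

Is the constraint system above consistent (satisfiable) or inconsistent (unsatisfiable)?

Constraint 5 fixes n = 7 and constraint 2 fixes j = 4. Constraints 4 and 8 give n = m = j, so n = j. But 7 ≠ 4 — contradiction.

Unsatisfiable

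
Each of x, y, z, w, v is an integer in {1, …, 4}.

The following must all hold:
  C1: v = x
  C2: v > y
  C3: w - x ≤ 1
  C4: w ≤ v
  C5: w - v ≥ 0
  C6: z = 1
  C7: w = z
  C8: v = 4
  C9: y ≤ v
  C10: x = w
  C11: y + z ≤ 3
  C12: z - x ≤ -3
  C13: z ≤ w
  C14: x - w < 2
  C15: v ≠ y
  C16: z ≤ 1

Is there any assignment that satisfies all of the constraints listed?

Unsatisfiable

Constraint 8 fixes v = 4 and constraint 6 fixes z = 1. Constraints 1, 7, and 10 give v = x = w = z, so v = z. But 4 ≠ 1 — contradiction.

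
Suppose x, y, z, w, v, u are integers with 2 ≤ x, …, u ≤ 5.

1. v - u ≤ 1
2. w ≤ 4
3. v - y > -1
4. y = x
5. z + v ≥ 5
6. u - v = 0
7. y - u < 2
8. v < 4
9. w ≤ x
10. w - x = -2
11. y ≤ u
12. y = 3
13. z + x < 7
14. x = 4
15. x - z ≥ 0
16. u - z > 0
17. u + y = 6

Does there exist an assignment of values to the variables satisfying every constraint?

Constraint 12 fixes y = 3 and constraint 14 fixes x = 4, but constraint 4 requires y = x. Since 3 ≠ 4, contradiction.

Unsatisfiable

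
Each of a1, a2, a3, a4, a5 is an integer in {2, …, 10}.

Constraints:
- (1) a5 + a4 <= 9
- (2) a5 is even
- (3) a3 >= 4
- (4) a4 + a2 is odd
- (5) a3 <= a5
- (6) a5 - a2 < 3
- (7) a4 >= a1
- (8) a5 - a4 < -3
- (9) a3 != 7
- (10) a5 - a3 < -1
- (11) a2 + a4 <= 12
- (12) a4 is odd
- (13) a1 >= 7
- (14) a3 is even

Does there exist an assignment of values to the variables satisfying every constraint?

From constraints 3 and 5: a5 ≥ a3 ≥ 4. From constraints 7 and 13: a4 ≥ a1 ≥ 7. Hence a5 + a4 ≥ 11. But constraint 1 requires a5 + a4 ≤ 9, and 9 < 11. Contradiction.

Unsatisfiable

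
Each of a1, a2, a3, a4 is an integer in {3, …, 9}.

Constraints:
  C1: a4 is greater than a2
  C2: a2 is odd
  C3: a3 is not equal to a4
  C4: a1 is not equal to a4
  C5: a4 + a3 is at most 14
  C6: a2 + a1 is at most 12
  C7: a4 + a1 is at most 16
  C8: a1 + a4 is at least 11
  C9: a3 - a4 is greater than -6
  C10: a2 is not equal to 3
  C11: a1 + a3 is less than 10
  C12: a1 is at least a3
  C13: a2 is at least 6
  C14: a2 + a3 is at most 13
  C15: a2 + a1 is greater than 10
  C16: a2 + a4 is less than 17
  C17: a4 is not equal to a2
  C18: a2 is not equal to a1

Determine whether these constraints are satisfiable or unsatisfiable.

Satisfiable

Take a1 = 5, a2 = 7, a3 = 4, a4 = 9. Then constraint 5: a4 + a3 = 13; constraint 6: a2 + a1 = 12, and every other listed constraint is also met.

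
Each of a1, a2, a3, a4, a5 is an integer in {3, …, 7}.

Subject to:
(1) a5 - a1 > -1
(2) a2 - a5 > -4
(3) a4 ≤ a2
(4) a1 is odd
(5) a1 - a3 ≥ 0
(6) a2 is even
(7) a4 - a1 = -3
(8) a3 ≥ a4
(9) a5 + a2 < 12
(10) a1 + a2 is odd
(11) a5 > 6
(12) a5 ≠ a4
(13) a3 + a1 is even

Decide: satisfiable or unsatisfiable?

Satisfiable

Setting (a1, a2, a3, a4, a5) = (7, 4, 7, 4, 7) satisfies everything: constraint 1: a5 - a1 = 0; constraint 2: a2 - a5 = -3, and the others follow.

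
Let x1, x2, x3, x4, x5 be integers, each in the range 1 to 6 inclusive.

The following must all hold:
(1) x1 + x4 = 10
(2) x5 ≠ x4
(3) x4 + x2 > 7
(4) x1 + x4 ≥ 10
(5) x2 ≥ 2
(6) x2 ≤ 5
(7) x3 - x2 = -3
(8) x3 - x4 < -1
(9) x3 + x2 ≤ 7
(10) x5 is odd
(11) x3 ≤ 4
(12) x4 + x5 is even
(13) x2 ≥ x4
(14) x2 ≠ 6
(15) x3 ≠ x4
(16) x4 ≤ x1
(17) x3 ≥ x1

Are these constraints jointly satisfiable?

From constraints 11 and 17: x1 ≤ x3 ≤ 4. From constraints 6 and 13: x4 ≤ x2 ≤ 5. Hence x1 + x4 ≤ 9. But constraint 4 requires x1 + x4 ≥ 10, and 10 > 9. Contradiction.

Unsatisfiable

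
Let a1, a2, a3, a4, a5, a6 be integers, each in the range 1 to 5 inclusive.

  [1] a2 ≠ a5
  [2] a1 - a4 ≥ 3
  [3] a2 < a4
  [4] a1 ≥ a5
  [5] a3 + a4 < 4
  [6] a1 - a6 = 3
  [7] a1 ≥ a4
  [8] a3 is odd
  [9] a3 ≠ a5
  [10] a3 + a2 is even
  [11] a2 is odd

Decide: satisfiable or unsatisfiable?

Satisfiable

Setting (a1, a2, a3, a4, a5, a6) = (5, 1, 1, 2, 5, 2) satisfies everything: constraint 2: a1 - a4 = 3; constraint 5: a3 + a4 = 3, and the others follow.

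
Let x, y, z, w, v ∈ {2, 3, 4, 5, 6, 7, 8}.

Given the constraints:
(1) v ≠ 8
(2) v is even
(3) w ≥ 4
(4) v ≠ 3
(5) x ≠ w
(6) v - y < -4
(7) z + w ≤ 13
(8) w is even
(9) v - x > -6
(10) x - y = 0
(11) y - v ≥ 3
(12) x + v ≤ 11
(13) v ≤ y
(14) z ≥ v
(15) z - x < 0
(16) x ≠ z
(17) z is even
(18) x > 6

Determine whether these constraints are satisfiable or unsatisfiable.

The assignment x = 7, y = 7, z = 6, w = 6, v = 2 works:
  constraint 6 holds since v - y = -5.
  constraint 7 holds since z + w = 12.
The rest check out directly.

Satisfiable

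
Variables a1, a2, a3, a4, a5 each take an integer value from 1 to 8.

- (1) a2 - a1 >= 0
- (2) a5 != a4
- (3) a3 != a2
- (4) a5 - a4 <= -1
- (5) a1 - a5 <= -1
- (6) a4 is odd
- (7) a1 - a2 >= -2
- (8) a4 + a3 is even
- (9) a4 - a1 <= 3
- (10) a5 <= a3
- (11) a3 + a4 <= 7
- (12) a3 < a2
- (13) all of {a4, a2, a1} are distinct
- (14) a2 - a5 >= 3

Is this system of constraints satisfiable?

Constraints 5, 7, and 14 give a5 − a1 ≥ 1, a1 − a2 ≥ -2, a2 − a5 ≥ 3.
Adding all 3 inequalities: the left sides telescope to 0, and the right sides sum to 1 + (-2) + 3 = 2. So 0 ≥ 2, which is false.

Unsatisfiable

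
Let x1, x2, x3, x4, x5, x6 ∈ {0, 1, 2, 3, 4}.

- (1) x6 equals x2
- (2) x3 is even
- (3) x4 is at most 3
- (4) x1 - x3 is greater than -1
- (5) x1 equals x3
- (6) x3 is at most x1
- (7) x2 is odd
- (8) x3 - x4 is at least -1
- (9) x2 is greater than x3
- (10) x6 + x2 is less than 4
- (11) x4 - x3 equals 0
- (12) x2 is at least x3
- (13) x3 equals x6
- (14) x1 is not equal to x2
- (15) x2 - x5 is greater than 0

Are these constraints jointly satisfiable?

Unsatisfiable

From constraints 1, 5, and 13, x1 = x3 = x6 = x2, so x1 = x2. But constraint 14 says x1 ≠ x2. Contradiction.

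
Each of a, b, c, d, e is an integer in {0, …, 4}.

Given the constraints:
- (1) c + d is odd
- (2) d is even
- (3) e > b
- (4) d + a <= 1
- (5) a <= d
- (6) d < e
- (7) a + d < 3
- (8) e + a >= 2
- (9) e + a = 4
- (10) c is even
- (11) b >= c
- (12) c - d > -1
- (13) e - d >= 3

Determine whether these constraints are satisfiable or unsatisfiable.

Constraint 10 makes c even and constraint 2 makes d even, so c + d must be even. Constraint 1 says c + d is odd — contradiction.

Unsatisfiable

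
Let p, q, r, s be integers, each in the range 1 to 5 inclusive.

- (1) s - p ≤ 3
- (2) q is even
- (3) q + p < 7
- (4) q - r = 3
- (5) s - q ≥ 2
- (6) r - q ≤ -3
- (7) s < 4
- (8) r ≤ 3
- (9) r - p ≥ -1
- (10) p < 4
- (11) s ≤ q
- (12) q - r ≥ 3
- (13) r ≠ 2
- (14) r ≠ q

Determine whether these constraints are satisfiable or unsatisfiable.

Constraints 1, 5, 6, and 9 give r − p ≥ -1, p − s ≥ -3, s − q ≥ 2, q − r ≥ 3.
Adding all 4 inequalities: the left sides telescope to 0, and the right sides sum to (-1) + (-3) + 2 + 3 = 1. So 0 ≥ 1, which is false.

Unsatisfiable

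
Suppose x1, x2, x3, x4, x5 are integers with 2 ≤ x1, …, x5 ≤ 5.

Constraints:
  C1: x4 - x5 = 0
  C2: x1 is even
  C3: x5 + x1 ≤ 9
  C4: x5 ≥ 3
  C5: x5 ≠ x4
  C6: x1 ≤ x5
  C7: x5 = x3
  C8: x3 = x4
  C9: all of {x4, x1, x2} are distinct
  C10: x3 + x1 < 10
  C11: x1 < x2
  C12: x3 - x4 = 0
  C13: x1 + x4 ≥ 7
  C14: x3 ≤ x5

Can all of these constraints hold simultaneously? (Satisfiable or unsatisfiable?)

Unsatisfiable

From constraints 7 and 8, x5 = x3 = x4, so x5 = x4. But constraint 5 says x5 ≠ x4. Contradiction.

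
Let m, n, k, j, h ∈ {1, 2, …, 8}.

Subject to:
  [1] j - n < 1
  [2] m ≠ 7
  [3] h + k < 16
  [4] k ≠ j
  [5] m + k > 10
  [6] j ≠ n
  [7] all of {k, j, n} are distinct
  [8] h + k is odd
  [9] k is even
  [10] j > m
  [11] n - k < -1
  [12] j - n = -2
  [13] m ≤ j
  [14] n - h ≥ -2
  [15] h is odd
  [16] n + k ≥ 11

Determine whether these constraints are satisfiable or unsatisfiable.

Satisfiable

Setting (m, n, k, j, h) = (3, 6, 8, 4, 7) satisfies everything: constraint 1: j - n = -2; constraint 3: h + k = 15; constraint 5: m + k = 11, and the others follow.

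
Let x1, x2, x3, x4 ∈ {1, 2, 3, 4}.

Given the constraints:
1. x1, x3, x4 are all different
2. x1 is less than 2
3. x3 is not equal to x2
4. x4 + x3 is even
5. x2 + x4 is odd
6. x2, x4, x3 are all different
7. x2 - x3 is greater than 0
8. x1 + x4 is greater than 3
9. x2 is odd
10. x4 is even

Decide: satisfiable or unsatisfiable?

Satisfiable

Try x1 = 1, x2 = 3, x3 = 2, x4 = 4.
Check constraint 1: values 1, 2, 4 are distinct; constraint 7: x2 - x3 = 1; constraint 8: x1 + x4 = 5. The remaining constraints are straightforward to verify.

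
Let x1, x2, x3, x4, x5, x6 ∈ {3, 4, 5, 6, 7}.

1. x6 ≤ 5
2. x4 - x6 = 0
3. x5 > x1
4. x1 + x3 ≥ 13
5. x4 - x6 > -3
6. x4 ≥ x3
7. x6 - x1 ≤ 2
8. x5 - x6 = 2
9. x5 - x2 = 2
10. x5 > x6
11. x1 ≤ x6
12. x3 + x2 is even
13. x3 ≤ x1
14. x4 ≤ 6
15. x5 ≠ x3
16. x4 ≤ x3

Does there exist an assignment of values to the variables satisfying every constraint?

Unsatisfiable

From constraints 1 and 11: x1 ≤ x6 ≤ 5. From constraints 6 and 14: x3 ≤ x4 ≤ 6. Hence x1 + x3 ≤ 11. But constraint 4 requires x1 + x3 ≥ 13, and 13 > 11. Contradiction.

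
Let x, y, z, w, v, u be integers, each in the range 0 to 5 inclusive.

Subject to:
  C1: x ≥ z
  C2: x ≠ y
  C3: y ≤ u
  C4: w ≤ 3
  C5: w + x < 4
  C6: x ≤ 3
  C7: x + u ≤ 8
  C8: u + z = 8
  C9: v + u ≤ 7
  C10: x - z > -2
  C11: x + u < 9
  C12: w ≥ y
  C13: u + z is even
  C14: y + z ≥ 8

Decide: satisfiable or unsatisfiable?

From constraints 4 and 12: y ≤ w ≤ 3. From constraints 1 and 6: z ≤ x ≤ 3. Hence y + z ≤ 6. But constraint 14 requires y + z ≥ 8, and 8 > 6. Contradiction.

Unsatisfiable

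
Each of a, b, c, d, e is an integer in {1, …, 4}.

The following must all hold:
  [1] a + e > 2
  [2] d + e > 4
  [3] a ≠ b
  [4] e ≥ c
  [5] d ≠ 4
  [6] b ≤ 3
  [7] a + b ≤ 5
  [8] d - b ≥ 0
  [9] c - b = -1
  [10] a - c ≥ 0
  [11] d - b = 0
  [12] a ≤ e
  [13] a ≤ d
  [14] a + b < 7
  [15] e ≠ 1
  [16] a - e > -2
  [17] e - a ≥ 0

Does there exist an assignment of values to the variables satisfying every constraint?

Satisfiable

One satisfying assignment is a = 2, b = 3, c = 2, d = 3, e = 3.
For the less obvious constraints — constraint 1: a + e = 5; constraint 2: d + e = 6 — and the others hold by inspection.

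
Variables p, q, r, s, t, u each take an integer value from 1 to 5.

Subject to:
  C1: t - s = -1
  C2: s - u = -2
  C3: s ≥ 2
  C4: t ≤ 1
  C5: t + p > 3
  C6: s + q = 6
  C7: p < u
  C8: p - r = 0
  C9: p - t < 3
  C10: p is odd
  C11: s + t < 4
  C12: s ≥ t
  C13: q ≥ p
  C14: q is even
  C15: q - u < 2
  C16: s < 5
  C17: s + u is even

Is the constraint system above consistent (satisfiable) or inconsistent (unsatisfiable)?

Satisfiable

Setting (p, q, r, s, t, u) = (3, 4, 3, 2, 1, 4) satisfies everything: constraint 1: t - s = -1; constraint 2: s - u = -2, and the others follow.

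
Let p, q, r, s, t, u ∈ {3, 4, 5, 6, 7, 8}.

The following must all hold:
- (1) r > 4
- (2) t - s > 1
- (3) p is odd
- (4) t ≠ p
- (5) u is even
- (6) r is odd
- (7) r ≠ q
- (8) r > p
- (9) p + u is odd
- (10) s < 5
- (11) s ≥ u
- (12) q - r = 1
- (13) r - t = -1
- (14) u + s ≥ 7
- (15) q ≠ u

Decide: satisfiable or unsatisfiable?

Take p = 3, q = 8, r = 7, s = 4, t = 8, u = 4. Then constraint 2: t - s = 4; constraint 12: q - r = 1; constraint 13: r - t = -1, and every other listed constraint is also met.

Satisfiable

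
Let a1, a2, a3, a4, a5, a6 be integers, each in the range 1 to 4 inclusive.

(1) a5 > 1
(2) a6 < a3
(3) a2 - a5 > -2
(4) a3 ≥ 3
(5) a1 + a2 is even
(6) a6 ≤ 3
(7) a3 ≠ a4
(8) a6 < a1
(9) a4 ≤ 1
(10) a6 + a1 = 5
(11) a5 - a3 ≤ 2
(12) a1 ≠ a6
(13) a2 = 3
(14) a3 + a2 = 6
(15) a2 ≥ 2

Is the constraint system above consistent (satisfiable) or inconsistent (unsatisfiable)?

Try a1 = 3, a2 = 3, a3 = 3, a4 = 1, a5 = 3, a6 = 2.
Check constraint 3: a2 - a5 = 0; constraint 10: a6 + a1 = 5. The remaining constraints are straightforward to verify.

Satisfiable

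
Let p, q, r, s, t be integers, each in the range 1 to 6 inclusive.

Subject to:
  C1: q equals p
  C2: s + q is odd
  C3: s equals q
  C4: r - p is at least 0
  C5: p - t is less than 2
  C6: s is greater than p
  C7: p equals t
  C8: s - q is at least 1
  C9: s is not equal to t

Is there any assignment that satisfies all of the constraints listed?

Unsatisfiable

From constraints 1, 3, and 7, s = q = p = t, so s = t. But constraint 9 says s ≠ t. Contradiction.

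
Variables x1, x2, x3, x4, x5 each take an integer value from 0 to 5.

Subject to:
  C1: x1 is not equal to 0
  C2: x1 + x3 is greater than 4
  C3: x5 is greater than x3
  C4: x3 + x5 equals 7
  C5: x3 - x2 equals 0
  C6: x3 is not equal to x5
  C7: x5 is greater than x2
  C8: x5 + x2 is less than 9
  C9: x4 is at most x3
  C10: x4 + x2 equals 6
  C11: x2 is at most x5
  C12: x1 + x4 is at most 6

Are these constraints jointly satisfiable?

Take x1 = 3, x2 = 3, x3 = 3, x4 = 3, x5 = 4. Then constraint 2: x1 + x3 = 6; constraint 4: x3 + x5 = 7, and every other listed constraint is also met.

Satisfiable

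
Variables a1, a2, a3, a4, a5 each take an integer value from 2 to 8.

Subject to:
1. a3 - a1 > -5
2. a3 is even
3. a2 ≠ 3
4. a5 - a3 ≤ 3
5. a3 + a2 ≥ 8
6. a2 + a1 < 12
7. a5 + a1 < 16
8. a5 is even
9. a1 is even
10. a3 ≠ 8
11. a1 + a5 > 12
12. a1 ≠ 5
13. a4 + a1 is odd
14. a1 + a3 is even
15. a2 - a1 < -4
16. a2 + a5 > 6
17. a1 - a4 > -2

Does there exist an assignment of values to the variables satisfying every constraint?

Try a1 = 8, a2 = 2, a3 = 6, a4 = 7, a5 = 6.
Check constraint 1: a3 - a1 = -2; constraint 4: a5 - a3 = 0; constraint 5: a3 + a2 = 8. The remaining constraints are straightforward to verify.

Satisfiable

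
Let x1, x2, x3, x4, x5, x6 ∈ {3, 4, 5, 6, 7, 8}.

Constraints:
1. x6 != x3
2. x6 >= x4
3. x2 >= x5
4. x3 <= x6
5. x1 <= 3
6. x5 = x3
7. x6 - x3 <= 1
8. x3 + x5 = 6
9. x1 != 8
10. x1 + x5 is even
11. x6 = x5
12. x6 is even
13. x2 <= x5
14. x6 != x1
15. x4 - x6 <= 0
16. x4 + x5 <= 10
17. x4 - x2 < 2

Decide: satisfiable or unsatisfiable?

From constraints 6 and 11, x6 = x5 = x3, so x6 = x3. But constraint 1 says x6 ≠ x3. Contradiction.

Unsatisfiable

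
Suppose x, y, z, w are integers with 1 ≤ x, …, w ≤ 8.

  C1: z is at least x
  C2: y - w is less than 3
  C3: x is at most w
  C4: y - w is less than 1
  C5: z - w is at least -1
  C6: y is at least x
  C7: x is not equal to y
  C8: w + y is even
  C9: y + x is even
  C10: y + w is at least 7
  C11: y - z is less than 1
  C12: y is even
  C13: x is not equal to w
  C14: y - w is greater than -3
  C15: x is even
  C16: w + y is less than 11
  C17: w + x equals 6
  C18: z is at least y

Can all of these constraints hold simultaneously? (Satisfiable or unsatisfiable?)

Satisfiable

Take x = 2, y = 4, z = 5, w = 4. Then constraint 2: y - w = 0; constraint 4: y - w = 0, and every other listed constraint is also met.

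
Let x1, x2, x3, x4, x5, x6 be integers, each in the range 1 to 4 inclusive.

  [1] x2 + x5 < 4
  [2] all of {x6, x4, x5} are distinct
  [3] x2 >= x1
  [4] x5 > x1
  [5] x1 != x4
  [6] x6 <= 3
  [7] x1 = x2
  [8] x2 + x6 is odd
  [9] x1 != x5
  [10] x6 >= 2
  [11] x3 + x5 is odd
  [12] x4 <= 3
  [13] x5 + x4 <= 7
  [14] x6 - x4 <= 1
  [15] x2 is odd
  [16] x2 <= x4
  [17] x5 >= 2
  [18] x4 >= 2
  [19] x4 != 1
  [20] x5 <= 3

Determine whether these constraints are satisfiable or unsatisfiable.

Constraints 6, 10, 12, 17, 18, and 20 confine each of x6, x4, x5 to the 2 values {2, 3}.
Constraint 2 requires all 3 of them to be distinct, but only 2 values are available — impossible by the pigeonhole principle.

Unsatisfiable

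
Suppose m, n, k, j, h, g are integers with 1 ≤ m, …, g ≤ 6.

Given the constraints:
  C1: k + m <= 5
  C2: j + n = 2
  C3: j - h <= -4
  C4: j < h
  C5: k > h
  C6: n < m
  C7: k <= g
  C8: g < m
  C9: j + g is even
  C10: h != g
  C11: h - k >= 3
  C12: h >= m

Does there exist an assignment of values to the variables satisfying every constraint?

Unsatisfiable

Constraints 5, 7, 8, and 12 give m ≤ h, h < k, k ≤ g, g < m. Chaining: m ≤ h < k ≤ g < m, which forces m < m — impossible.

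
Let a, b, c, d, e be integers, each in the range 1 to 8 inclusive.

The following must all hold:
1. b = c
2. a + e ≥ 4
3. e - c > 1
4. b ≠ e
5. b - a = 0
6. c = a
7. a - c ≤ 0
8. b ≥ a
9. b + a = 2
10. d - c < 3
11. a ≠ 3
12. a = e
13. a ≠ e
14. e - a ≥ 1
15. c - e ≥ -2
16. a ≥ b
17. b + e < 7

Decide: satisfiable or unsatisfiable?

From constraints 1, 6, and 12, b = c = a = e, so b = e. But constraint 4 says b ≠ e. Contradiction.

Unsatisfiable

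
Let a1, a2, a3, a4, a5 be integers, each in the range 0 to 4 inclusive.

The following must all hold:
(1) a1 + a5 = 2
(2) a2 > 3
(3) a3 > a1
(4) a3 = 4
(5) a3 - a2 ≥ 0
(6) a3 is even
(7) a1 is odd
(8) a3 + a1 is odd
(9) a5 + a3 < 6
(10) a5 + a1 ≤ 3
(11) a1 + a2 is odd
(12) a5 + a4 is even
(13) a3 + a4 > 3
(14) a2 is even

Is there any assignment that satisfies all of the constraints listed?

Satisfiable

One satisfying assignment is a1 = 1, a2 = 4, a3 = 4, a4 = 1, a5 = 1.
For the less obvious constraints — constraint 1: a1 + a5 = 2; constraint 5: a3 - a2 = 0 — and the others hold by inspection.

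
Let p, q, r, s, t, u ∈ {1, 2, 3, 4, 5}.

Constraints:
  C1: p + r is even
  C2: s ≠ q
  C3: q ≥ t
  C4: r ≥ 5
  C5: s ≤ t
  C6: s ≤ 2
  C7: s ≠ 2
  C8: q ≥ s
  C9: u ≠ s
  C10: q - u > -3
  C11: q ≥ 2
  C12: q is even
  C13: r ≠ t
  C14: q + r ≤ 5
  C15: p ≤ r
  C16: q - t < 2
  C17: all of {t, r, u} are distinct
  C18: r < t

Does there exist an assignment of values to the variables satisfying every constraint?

From constraint 11: q ≥ 2. From constraint 4: r ≥ 5. Hence q + r ≥ 7. But constraint 14 requires q + r ≤ 5, and 5 < 7. Contradiction.

Unsatisfiable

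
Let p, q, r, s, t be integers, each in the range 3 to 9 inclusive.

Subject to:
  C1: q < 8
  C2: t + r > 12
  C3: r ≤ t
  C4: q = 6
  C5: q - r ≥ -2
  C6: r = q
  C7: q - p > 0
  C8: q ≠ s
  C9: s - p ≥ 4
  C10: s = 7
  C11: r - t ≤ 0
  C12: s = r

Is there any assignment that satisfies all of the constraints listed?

Constraint 10 fixes s = 7 and constraint 4 fixes q = 6. Constraints 6 and 12 give s = r = q, so s = q. But 7 ≠ 6 — contradiction.

Unsatisfiable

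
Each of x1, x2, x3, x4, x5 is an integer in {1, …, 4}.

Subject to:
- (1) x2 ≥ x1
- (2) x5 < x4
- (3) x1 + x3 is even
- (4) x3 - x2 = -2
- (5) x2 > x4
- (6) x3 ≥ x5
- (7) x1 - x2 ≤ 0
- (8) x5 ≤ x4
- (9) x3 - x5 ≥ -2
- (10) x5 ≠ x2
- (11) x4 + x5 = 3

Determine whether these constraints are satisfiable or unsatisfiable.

Take x1 = 1, x2 = 3, x3 = 1, x4 = 2, x5 = 1. Then constraint 4: x3 - x2 = -2; constraint 7: x1 - x2 = -2; constraint 9: x3 - x5 = 0, and every other listed constraint is also met.

Satisfiable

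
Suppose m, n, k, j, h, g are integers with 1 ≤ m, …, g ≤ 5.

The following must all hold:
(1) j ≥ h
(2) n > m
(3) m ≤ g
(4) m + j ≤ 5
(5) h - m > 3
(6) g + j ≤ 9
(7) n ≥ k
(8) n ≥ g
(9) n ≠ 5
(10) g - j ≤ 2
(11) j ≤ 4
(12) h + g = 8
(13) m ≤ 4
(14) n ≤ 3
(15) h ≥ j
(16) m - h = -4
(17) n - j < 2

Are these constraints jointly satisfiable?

Unsatisfiable

From constraints 1 and 11: h ≤ j ≤ 4. From constraints 8 and 14: g ≤ n ≤ 3. Hence h + g ≤ 7. But constraint 12 requires h + g = 8, and 8 > 7. Contradiction.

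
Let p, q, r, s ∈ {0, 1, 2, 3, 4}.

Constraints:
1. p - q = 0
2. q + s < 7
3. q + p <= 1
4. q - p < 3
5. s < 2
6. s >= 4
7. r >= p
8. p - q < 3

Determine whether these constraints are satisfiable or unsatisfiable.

Unsatisfiable

From constraint 6: s ≥ 4. From constraint 5: s ≤ 1. But 1 < 4, so no value of s works.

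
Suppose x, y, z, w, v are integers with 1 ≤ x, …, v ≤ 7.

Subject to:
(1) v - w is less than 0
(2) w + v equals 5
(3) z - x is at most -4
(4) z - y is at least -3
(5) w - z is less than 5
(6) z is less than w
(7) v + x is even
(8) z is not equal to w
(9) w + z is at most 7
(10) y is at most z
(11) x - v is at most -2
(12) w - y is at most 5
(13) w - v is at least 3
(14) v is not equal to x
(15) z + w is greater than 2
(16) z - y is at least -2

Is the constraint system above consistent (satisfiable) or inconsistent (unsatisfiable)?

Unsatisfiable

Constraints 3, 11, 12, 13, and 16 give x − z ≥ 4, z − y ≥ -2, y − w ≥ -5, w − v ≥ 3, v − x ≥ 2.
Adding all 5 inequalities: the left sides telescope to 0, and the right sides sum to 4 + (-2) + (-5) + 3 + 2 = 2. So 0 ≥ 2, which is false.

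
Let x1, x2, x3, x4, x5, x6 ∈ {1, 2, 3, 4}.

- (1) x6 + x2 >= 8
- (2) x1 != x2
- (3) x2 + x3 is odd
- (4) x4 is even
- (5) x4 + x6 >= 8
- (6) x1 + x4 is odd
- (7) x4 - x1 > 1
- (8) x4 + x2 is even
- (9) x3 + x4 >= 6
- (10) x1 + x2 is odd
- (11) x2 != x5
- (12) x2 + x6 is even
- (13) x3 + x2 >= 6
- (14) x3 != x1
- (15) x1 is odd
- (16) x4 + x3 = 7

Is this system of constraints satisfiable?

Take x1 = 1, x2 = 4, x3 = 3, x4 = 4, x5 = 2, x6 = 4. Then constraint 1: x6 + x2 = 8; constraint 5: x4 + x6 = 8; constraint 7: x4 - x1 = 3, and every other listed constraint is also met.

Satisfiable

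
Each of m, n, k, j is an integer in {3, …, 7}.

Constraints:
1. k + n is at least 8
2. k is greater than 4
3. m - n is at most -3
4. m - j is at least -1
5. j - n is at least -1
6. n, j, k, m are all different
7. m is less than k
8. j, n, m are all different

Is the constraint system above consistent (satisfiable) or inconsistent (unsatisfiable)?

Unsatisfiable

Constraints 3, 4, and 5 give n − m ≥ 3, m − j ≥ -1, j − n ≥ -1.
Adding all 3 inequalities: the left sides telescope to 0, and the right sides sum to 3 + (-1) + (-1) = 1. So 0 ≥ 1, which is false.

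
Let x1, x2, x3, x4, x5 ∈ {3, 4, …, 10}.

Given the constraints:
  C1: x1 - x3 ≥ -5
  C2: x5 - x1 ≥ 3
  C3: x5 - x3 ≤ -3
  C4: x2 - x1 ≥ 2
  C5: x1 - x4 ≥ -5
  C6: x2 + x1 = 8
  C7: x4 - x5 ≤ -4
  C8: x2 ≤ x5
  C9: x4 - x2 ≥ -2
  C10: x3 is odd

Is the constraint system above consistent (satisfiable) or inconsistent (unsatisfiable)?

Constraints 1, 3, 4, 7, and 9 give x2 − x1 ≥ 2, x1 − x3 ≥ -5, x3 − x5 ≥ 3, x5 − x4 ≥ 4, x4 − x2 ≥ -2.
Adding all 5 inequalities: the left sides telescope to 0, and the right sides sum to 2 + (-5) + 3 + 4 + (-2) = 2. So 0 ≥ 2, which is false.

Unsatisfiable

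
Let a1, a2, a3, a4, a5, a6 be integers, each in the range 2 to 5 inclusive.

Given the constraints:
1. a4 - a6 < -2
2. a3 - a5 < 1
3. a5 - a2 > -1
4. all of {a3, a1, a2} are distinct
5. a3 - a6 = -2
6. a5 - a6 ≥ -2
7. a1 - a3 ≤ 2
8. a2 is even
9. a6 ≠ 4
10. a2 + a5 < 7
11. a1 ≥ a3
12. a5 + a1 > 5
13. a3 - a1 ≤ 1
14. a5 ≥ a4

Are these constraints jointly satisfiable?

Satisfiable

Take a1 = 4, a2 = 2, a3 = 3, a4 = 2, a5 = 3, a6 = 5. Then constraint 1: a4 - a6 = -3; constraint 2: a3 - a5 = 0; constraint 3: a5 - a2 = 1, and every other listed constraint is also met.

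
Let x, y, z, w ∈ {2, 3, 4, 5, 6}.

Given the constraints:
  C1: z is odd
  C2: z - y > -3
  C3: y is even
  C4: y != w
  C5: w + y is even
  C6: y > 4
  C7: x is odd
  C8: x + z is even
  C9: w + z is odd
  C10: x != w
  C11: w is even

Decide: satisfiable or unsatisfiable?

Try x = 3, y = 6, z = 5, w = 2.
Check constraint 1: z = 5 is odd; constraint 2: z - y = -1. The remaining constraints are straightforward to verify.

Satisfiable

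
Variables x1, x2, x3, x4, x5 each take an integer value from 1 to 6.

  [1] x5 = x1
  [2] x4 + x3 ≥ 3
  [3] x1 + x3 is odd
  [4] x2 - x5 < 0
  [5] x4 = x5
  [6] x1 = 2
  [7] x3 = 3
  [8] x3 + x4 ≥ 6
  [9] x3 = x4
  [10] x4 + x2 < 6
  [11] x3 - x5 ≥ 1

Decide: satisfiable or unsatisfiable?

Constraint 7 fixes x3 = 3 and constraint 6 fixes x1 = 2. Constraints 1, 5, and 9 give x3 = x4 = x5 = x1, so x3 = x1. But 3 ≠ 2 — contradiction.

Unsatisfiable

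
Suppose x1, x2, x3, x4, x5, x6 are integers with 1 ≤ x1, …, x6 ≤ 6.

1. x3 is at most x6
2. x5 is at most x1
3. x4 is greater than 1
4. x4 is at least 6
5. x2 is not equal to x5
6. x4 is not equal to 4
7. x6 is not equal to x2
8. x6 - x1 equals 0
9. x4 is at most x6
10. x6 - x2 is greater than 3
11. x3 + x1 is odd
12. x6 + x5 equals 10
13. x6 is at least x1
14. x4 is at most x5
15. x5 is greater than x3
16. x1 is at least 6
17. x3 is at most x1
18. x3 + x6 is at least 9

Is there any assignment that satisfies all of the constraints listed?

From constraints 13 and 16: x6 ≥ x1 ≥ 6. From constraints 4 and 14: x5 ≥ x4 ≥ 6. Hence x6 + x5 ≥ 12. But constraint 12 requires x6 + x5 = 10, and 10 < 12. Contradiction.

Unsatisfiable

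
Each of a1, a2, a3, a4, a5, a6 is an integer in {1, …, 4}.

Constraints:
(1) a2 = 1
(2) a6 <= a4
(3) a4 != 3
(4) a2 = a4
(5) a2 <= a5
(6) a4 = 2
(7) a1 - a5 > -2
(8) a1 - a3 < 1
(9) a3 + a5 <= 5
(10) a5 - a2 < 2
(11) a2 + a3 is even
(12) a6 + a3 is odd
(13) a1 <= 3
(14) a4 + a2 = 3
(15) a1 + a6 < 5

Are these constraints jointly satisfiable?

Constraint 1 fixes a2 = 1 and constraint 6 fixes a4 = 2, but constraint 4 requires a2 = a4. Since 1 ≠ 2, contradiction.

Unsatisfiable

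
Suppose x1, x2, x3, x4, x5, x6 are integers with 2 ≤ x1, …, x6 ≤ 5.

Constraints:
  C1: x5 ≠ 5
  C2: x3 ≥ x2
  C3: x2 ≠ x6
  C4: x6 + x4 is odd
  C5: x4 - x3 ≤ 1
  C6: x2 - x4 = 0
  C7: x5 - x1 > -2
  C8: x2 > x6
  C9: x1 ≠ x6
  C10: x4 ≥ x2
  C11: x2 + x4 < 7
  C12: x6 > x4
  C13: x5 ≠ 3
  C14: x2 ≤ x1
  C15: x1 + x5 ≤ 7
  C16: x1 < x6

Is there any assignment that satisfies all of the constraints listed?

Constraints 8, 14, and 16 give x1 < x6, x6 < x2, x2 ≤ x1. Chaining: x1 < x6 < x2 ≤ x1, which forces x1 < x1 — impossible.

Unsatisfiable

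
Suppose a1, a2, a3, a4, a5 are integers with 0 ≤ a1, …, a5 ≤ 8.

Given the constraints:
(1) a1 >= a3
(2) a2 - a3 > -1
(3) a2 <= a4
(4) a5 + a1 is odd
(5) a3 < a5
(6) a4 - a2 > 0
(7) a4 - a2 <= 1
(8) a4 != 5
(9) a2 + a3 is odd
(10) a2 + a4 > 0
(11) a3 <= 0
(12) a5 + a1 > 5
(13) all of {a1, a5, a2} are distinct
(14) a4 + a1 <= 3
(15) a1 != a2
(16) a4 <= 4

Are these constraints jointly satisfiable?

Setting (a1, a2, a3, a4, a5) = (0, 1, 0, 2, 7) satisfies everything: constraint 2: a2 - a3 = 1; constraint 6: a4 - a2 = 1, and the others follow.

Satisfiable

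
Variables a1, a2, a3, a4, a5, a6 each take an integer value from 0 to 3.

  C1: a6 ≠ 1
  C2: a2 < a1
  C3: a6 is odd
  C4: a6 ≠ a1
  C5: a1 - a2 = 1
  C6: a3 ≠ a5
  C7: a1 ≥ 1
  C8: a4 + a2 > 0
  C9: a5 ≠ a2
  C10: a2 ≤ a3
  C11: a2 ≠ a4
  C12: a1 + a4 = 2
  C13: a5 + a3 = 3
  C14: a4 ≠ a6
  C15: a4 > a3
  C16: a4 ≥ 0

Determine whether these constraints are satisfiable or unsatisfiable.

Try a1 = 1, a2 = 0, a3 = 0, a4 = 1, a5 = 3, a6 = 3.
Check constraint 5: a1 - a2 = 1; constraint 8: a4 + a2 = 1. The remaining constraints are straightforward to verify.

Satisfiable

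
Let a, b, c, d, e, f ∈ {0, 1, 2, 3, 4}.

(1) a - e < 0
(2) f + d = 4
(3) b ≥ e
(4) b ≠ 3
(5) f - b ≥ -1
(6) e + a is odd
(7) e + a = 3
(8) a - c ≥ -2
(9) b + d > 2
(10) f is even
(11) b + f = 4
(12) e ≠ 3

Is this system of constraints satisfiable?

Satisfiable

Setting (a, b, c, d, e, f) = (1, 2, 0, 2, 2, 2) satisfies everything: constraint 1: a - e = -1; constraint 2: f + d = 4, and the others follow.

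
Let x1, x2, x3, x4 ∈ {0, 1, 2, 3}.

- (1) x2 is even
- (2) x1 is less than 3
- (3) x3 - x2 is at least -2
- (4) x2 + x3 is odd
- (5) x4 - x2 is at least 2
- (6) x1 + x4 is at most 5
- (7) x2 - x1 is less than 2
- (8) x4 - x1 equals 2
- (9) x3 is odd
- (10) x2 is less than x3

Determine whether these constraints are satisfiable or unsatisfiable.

Satisfiable

Take x1 = 1, x2 = 0, x3 = 1, x4 = 3. Then constraint 3: x3 - x2 = 1; constraint 5: x4 - x2 = 3, and every other listed constraint is also met.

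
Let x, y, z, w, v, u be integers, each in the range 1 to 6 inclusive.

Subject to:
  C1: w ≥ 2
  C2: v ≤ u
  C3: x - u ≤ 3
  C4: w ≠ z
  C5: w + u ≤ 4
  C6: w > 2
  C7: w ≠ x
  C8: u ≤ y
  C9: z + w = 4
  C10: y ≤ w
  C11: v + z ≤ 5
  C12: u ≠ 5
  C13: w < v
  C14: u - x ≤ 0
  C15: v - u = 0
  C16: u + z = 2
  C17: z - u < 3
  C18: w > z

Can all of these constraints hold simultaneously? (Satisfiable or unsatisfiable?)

Constraints 2, 8, 10, and 13 give y ≤ w, w < v, v ≤ u, u ≤ y. Chaining: y ≤ w < v ≤ u ≤ y, which forces y < y — impossible.

Unsatisfiable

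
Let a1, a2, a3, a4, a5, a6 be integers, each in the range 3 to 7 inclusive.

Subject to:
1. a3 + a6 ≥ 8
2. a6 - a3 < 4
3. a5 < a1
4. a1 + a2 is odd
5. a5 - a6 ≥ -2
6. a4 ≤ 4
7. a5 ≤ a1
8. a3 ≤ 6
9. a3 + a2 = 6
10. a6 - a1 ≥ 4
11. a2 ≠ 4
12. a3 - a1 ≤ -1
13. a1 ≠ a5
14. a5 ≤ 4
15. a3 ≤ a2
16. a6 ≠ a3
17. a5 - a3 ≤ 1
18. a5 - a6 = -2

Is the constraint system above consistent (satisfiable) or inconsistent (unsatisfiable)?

Constraints 5, 10, 12, and 17 give a1 − a3 ≥ 1, a3 − a5 ≥ -1, a5 − a6 ≥ -2, a6 − a1 ≥ 4.
Adding all 4 inequalities: the left sides telescope to 0, and the right sides sum to 1 + (-1) + (-2) + 4 = 2. So 0 ≥ 2, which is false.

Unsatisfiable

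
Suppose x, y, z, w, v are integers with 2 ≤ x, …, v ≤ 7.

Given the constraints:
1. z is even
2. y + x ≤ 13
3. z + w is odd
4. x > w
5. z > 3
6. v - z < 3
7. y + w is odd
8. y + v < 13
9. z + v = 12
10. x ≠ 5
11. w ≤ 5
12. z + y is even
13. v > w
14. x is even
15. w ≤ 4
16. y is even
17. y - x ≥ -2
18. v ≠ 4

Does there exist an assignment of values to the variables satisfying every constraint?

The assignment x = 6, y = 6, z = 6, w = 3, v = 6 works:
  constraint 2 holds since y + x = 12.
  constraint 6 holds since v - z = 0.
The rest check out directly.

Satisfiable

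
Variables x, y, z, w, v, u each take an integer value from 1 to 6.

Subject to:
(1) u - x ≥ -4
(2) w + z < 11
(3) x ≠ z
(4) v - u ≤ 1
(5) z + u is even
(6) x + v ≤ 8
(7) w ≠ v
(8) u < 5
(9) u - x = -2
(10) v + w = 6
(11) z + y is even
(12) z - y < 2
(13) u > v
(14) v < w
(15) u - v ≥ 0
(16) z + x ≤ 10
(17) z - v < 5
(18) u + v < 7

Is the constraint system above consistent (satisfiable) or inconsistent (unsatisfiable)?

Satisfiable

Setting (x, y, z, w, v, u) = (6, 4, 4, 4, 2, 4) satisfies everything: constraint 1: u - x = -2; constraint 2: w + z = 8, and the others follow.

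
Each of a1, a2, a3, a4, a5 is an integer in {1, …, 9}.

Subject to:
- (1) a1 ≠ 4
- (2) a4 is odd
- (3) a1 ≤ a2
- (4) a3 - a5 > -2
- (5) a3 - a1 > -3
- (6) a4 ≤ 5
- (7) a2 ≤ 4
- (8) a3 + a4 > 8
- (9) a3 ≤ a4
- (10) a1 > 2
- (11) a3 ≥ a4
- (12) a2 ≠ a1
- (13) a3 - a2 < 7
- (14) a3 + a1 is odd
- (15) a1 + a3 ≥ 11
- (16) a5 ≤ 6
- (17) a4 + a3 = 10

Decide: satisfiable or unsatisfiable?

Unsatisfiable

From constraints 3 and 7: a1 ≤ a2 ≤ 4. From constraints 6 and 9: a3 ≤ a4 ≤ 5. Hence a1 + a3 ≤ 9. But constraint 15 requires a1 + a3 ≥ 11, and 11 > 9. Contradiction.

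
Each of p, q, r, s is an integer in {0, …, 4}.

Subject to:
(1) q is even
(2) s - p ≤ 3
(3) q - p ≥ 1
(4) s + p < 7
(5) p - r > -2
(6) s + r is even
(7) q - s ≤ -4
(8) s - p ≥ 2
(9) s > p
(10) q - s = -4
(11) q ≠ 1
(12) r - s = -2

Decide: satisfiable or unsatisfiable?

Unsatisfiable

Constraints 2, 3, and 7 give q − p ≥ 1, p − s ≥ -3, s − q ≥ 4.
Adding all 3 inequalities: the left sides telescope to 0, and the right sides sum to 1 + (-3) + 4 = 2. So 0 ≥ 2, which is false.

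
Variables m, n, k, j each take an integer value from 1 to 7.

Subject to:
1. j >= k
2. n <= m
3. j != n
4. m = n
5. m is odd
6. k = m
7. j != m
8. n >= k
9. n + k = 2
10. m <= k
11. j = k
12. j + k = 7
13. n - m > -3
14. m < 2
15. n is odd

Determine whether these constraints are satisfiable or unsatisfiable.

From constraints 4, 6, and 11, j = k = m = n, so j = n. But constraint 3 says j ≠ n. Contradiction.

Unsatisfiable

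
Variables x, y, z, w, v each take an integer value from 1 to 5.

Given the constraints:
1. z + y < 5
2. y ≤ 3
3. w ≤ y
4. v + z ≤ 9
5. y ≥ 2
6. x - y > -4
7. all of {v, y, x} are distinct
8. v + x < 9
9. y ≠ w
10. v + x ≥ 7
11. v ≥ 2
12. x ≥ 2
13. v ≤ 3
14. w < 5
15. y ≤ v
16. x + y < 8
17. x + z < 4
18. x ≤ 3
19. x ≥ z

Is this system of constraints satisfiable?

Unsatisfiable

Constraints 2, 5, 11, 12, 13, and 18 confine each of v, y, x to the 2 values {2, 3}.
Constraint 7 requires all 3 of them to be distinct, but only 2 values are available — impossible by the pigeonhole principle.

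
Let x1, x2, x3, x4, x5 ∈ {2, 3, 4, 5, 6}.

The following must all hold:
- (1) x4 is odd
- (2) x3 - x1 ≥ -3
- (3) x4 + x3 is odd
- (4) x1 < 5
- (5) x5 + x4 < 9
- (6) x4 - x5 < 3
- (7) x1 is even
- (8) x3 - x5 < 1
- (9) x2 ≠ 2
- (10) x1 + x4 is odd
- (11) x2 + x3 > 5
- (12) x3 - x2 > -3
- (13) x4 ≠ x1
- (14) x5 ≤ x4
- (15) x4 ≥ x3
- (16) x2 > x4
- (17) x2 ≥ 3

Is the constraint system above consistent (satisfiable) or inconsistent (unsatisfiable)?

One satisfying assignment is x1 = 2, x2 = 4, x3 = 2, x4 = 3, x5 = 3.
For the less obvious constraints — constraint 2: x3 - x1 = 0; constraint 5: x5 + x4 = 6; constraint 6: x4 - x5 = 0 — and the others hold by inspection.

Satisfiable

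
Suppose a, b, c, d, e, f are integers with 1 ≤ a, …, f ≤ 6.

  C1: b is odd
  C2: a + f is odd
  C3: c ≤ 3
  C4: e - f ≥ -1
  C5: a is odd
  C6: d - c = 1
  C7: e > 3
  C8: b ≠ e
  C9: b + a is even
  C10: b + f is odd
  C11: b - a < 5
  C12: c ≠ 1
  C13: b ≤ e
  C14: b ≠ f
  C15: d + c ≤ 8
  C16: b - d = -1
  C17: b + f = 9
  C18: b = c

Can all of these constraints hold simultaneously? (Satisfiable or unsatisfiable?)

Take a = 1, b = 3, c = 3, d = 4, e = 6, f = 6. Then constraint 4: e - f = 0; constraint 6: d - c = 1; constraint 11: b - a = 2, and every other listed constraint is also met.

Satisfiable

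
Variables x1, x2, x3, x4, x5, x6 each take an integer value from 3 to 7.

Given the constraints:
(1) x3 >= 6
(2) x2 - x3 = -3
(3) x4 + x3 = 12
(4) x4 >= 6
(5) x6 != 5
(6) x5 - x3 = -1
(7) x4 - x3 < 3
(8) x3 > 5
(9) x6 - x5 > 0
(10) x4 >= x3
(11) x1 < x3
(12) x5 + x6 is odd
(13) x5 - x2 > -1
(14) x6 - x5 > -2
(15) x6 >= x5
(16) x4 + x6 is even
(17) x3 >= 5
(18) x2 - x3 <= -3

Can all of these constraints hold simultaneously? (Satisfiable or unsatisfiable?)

Satisfiable

One satisfying assignment is x1 = 5, x2 = 3, x3 = 6, x4 = 6, x5 = 5, x6 = 6.
For the less obvious constraints — constraint 2: x2 - x3 = -3; constraint 3: x4 + x3 = 12; constraint 6: x5 - x3 = -1 — and the others hold by inspection.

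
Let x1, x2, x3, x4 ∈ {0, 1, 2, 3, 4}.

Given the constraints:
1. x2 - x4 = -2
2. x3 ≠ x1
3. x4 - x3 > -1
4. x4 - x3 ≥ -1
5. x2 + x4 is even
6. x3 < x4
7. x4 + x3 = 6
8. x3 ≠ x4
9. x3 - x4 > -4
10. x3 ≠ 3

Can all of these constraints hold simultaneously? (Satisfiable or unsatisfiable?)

Try x1 = 4, x2 = 2, x3 = 2, x4 = 4.
Check constraint 1: x2 - x4 = -2; constraint 3: x4 - x3 = 2; constraint 4: x4 - x3 = 2. The remaining constraints are straightforward to verify.

Satisfiable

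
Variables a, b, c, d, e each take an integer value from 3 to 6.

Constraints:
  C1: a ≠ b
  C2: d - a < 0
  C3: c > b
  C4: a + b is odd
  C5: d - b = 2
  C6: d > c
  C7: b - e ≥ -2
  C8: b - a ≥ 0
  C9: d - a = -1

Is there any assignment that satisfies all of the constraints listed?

Unsatisfiable

Constraints 2, 3, 6, and 8 give b < c, c < d, d < a, a ≤ b. Chaining: b < c < d < a ≤ b, which forces b < b — impossible.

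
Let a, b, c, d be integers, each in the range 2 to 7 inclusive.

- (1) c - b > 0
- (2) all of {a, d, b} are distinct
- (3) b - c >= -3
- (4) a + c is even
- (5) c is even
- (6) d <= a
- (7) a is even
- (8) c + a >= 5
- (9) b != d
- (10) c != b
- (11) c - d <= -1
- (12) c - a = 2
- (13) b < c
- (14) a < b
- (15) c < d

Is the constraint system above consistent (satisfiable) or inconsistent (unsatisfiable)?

Constraints 6, 11, 13, and 14 give a < b, b < c, c < d, d ≤ a. Chaining: a < b < c < d ≤ a, which forces a < a — impossible.

Unsatisfiable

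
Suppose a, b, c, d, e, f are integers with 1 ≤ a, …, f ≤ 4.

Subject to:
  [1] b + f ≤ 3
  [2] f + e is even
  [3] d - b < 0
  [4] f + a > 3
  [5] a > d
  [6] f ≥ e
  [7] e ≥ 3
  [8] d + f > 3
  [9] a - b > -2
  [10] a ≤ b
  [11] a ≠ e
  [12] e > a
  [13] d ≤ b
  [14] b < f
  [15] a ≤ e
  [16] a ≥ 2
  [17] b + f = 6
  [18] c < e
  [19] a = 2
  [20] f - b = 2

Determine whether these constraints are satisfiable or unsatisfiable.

From constraints 10 and 16: b ≥ a ≥ 2. From constraints 6 and 7: f ≥ e ≥ 3. Hence b + f ≥ 5. But constraint 1 requires b + f ≤ 3, and 3 < 5. Contradiction.

Unsatisfiable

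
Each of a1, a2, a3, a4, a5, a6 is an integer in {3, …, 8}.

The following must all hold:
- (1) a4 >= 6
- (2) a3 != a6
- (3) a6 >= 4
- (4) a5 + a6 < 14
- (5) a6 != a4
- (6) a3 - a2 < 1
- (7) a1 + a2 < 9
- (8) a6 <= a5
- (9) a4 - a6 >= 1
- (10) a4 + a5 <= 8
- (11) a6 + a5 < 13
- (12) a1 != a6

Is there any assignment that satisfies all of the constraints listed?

From constraint 1: a4 ≥ 6. From constraints 3 and 8: a5 ≥ a6 ≥ 4. Hence a4 + a5 ≥ 10. But constraint 10 requires a4 + a5 ≤ 8, and 8 < 10. Contradiction.

Unsatisfiable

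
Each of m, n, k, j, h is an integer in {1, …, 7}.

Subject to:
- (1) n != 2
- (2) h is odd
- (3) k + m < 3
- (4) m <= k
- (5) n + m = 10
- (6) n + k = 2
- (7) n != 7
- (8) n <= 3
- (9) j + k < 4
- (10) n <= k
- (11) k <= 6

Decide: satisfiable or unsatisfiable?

From constraint 8: n ≤ 3. From constraints 4 and 11: m ≤ k ≤ 6. Hence n + m ≤ 9. But constraint 5 requires n + m = 10, and 10 > 9. Contradiction.

Unsatisfiable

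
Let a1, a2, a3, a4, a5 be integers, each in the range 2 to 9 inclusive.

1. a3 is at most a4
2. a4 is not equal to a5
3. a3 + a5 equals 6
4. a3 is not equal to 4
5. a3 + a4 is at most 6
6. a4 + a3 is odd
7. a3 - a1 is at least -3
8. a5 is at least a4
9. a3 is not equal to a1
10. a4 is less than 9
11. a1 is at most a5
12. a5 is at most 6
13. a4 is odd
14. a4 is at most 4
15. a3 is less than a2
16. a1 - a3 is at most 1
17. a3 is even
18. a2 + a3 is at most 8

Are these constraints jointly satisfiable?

Satisfiable

Setting (a1, a2, a3, a4, a5) = (3, 6, 2, 3, 4) satisfies everything: constraint 3: a3 + a5 = 6; constraint 5: a3 + a4 = 5, and the others follow.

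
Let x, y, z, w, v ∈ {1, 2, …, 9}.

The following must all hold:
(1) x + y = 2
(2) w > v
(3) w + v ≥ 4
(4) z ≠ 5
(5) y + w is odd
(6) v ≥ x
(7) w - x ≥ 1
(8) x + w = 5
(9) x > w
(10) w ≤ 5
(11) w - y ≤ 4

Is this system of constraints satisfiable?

Unsatisfiable

Constraints 2, 6, and 9 give x ≤ v, v < w, w < x. Chaining: x ≤ v < w < x, which forces x < x — impossible.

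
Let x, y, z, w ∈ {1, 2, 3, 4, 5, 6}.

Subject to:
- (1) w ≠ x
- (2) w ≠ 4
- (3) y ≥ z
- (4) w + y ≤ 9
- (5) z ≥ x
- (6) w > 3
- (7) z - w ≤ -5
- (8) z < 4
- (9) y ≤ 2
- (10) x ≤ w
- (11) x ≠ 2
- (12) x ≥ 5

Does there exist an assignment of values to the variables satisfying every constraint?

From constraints 5 and 12: z ≥ x and x ≥ 5, so z ≥ 5. From constraints 3 and 9: z ≤ y and y ≤ 2, so z ≤ 2. But 2 < 5, so no value of z works.

Unsatisfiable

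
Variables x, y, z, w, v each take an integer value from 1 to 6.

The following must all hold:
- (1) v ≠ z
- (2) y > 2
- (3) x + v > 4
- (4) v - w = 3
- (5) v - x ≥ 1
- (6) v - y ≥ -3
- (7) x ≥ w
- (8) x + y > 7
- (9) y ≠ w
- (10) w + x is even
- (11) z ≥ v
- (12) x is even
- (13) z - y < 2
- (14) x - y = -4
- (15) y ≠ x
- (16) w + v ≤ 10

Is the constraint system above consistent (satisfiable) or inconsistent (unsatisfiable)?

Take x = 2, y = 6, z = 6, w = 2, v = 5. Then constraint 3: x + v = 7; constraint 4: v - w = 3; constraint 5: v - x = 3, and every other listed constraint is also met.

Satisfiable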